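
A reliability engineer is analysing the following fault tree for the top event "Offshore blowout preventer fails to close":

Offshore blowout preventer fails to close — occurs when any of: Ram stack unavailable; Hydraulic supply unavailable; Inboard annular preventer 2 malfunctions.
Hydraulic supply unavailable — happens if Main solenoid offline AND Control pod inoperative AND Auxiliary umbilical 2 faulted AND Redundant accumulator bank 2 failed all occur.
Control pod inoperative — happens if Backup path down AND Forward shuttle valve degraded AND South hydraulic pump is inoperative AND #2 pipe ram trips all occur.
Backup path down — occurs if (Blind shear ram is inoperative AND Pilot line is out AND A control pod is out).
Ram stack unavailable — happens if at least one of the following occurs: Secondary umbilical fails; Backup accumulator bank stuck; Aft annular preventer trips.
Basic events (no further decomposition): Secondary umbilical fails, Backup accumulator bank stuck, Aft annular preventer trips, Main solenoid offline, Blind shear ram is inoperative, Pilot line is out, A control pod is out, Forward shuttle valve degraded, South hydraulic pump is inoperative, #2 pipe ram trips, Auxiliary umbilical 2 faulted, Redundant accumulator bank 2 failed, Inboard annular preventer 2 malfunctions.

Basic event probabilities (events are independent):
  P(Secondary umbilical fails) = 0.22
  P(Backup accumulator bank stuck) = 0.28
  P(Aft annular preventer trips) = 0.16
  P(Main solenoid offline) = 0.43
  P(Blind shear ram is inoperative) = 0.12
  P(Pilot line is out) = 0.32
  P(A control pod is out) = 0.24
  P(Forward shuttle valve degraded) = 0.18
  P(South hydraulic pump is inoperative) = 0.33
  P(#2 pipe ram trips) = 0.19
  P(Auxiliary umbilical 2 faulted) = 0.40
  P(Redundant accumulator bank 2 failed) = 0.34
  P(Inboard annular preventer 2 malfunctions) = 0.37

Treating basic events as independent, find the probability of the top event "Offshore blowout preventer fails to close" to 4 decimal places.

0.7028

P(Ram stack unavailable) [OR] = 1 − (1−0.22) × (1−0.28) × (1−0.16) = 0.528256
P(Backup path down) [AND] = 0.12 × 0.32 × 0.24 = 0.009216
P(Control pod inoperative) [AND] = 0.009216 × 0.18 × 0.33 × 0.19 = 0.000104
P(Hydraulic supply unavailable) [AND] = 0.43 × 0.000104 × 0.40 × 0.34 = 0.000006
P(Offshore blowout preventer fails to close) [OR] = 1 − (1−0.528256) × (1−0.000006) × (1−0.37) = 0.702803
Rounded to 4 decimal places: P(Offshore blowout preventer fails to close) ≈ 0.7028.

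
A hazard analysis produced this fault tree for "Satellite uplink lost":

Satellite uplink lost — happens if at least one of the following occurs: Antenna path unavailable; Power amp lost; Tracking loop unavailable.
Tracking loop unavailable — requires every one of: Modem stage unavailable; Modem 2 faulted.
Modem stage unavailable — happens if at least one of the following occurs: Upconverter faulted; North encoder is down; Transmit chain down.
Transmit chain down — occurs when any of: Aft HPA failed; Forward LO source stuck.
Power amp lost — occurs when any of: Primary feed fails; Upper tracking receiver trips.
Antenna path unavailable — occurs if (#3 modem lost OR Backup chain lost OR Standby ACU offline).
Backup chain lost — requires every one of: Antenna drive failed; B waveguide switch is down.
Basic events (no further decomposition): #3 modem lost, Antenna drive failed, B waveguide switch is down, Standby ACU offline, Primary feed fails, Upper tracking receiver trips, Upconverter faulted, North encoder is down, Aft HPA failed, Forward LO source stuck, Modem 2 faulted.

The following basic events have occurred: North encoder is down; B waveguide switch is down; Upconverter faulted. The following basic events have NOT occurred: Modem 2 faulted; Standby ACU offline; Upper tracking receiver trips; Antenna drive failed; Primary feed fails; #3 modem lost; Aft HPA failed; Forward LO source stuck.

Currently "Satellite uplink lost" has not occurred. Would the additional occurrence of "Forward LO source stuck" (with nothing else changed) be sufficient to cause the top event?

Counterfactual: set "Forward LO source stuck" to occurred.
Backup chain lost [AND]: Antenna drive failed=not, B waveguide switch is down=occurs → not all inputs occur → does not occur.
Antenna path unavailable [OR]: #3 modem lost=not, Backup chain lost=not, Standby ACU offline=not → no input occurs → does not occur.
Power amp lost [OR]: Primary feed fails=not, Upper tracking receiver trips=not → no input occurs → does not occur.
Transmit chain down [OR]: Aft HPA failed=not, Forward LO source stuck=occurs → at least one input occurs → occurs.
Modem stage unavailable [OR]: Upconverter faulted=occurs, North encoder is down=occurs, Transmit chain down=occurs → at least one input occurs → occurs.
Tracking loop unavailable [AND]: Modem stage unavailable=occurs, Modem 2 faulted=not → not all inputs occur → does not occur.
Satellite uplink lost [OR]: Antenna path unavailable=not, Power amp lost=not, Tracking loop unavailable=not → no input occurs → does not occur.

No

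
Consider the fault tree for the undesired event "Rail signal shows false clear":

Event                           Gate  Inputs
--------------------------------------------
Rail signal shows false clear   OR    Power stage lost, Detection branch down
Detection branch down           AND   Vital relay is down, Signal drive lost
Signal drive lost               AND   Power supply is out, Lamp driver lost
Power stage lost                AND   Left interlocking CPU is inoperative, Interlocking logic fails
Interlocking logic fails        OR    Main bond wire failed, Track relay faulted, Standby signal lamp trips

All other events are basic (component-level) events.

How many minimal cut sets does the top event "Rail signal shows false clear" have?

Interlocking logic fails [OR]: union of children's cut sets → 3 cut set(s).
Power stage lost [AND]: one cut set from each child combined → 1 × 3 = 3 cut set(s).
Signal drive lost [AND]: one cut set from each child combined → 1 × 1 = 1 cut set(s).
Detection branch down [AND]: one cut set from each child combined → 1 × 1 = 1 cut set(s).
Rail signal shows false clear [OR]: union of children's cut sets → 4 cut set(s).
Minimal cut sets: {Left interlocking CPU is inoperative, Main bond wire failed}; {Left interlocking CPU is inoperative, Track relay faulted}; {Left interlocking CPU is inoperative, Standby signal lamp trips}; {Lamp driver lost, Power supply is out, Vital relay is down}.

4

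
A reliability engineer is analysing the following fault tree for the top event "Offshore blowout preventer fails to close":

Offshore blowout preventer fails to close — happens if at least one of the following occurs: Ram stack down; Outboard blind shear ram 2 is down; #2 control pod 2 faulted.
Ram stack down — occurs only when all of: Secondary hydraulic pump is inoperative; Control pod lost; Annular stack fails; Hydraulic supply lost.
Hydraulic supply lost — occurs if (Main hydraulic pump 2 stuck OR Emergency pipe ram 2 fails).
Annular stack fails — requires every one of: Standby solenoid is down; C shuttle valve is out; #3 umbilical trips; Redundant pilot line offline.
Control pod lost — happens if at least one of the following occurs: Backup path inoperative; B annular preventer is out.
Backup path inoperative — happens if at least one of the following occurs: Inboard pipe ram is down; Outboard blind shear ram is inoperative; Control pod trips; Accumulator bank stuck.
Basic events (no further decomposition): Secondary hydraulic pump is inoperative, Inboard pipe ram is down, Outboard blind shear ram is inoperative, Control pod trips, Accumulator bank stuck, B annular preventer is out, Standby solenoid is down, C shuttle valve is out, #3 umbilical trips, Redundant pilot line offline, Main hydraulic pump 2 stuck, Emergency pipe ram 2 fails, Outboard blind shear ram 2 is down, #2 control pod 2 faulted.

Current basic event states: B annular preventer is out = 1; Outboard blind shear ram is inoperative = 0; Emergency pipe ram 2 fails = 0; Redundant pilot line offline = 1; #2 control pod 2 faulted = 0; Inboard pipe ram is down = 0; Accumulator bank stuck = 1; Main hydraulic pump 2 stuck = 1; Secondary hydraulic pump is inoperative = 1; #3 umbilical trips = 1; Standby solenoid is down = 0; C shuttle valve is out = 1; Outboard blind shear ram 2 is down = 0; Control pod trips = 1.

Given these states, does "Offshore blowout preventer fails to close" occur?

Backup path inoperative [OR]: Inboard pipe ram is down=not, Outboard blind shear ram is inoperative=not, Control pod trips=occurs, Accumulator bank stuck=occurs → at least one input occurs → occurs.
Control pod lost [OR]: Backup path inoperative=occurs, B annular preventer is out=occurs → at least one input occurs → occurs.
Annular stack fails [AND]: Standby solenoid is down=not, C shuttle valve is out=occurs, #3 umbilical trips=occurs, Redundant pilot line offline=occurs → not all inputs occur → does not occur.
Hydraulic supply lost [OR]: Main hydraulic pump 2 stuck=occurs, Emergency pipe ram 2 fails=not → at least one input occurs → occurs.
Ram stack down [AND]: Secondary hydraulic pump is inoperative=occurs, Control pod lost=occurs, Annular stack fails=not, Hydraulic supply lost=occurs → not all inputs occur → does not occur.
Offshore blowout preventer fails to close [OR]: Ram stack down=not, Outboard blind shear ram 2 is down=not, #2 control pod 2 faulted=not → no input occurs → does not occur.

No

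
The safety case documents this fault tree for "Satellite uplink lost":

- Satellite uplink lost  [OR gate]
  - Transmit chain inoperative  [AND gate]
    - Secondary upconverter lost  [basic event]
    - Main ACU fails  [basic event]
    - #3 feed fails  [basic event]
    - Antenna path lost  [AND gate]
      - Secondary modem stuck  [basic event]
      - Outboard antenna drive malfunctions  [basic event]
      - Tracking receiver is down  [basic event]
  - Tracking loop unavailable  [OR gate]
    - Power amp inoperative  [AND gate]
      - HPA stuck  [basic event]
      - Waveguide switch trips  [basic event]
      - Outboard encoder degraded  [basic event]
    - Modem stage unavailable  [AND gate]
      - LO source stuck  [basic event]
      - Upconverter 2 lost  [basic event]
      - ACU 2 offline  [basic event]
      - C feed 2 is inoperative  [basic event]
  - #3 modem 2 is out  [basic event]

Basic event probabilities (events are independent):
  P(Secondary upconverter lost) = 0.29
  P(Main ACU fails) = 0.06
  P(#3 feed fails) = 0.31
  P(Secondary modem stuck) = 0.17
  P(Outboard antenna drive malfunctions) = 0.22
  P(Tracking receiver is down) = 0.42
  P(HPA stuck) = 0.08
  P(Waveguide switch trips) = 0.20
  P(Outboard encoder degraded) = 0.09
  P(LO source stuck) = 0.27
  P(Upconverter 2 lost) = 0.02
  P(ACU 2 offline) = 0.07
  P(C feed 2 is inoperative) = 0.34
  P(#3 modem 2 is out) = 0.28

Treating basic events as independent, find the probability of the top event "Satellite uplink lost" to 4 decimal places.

0.2812

P(Antenna path lost) [AND] = 0.17 × 0.22 × 0.42 = 0.015708
P(Transmit chain inoperative) [AND] = 0.29 × 0.06 × 0.31 × 0.015708 = 0.000085
P(Power amp inoperative) [AND] = 0.08 × 0.20 × 0.09 = 0.001440
P(Modem stage unavailable) [AND] = 0.27 × 0.02 × 0.07 × 0.34 = 0.000129
P(Tracking loop unavailable) [OR] = 1 − (1−0.001440) × (1−0.000129) = 0.001569
P(Satellite uplink lost) [OR] = 1 − (1−0.000085) × (1−0.001569) × (1−0.28) = 0.281191
Rounded to 4 decimal places: P(Satellite uplink lost) ≈ 0.2812.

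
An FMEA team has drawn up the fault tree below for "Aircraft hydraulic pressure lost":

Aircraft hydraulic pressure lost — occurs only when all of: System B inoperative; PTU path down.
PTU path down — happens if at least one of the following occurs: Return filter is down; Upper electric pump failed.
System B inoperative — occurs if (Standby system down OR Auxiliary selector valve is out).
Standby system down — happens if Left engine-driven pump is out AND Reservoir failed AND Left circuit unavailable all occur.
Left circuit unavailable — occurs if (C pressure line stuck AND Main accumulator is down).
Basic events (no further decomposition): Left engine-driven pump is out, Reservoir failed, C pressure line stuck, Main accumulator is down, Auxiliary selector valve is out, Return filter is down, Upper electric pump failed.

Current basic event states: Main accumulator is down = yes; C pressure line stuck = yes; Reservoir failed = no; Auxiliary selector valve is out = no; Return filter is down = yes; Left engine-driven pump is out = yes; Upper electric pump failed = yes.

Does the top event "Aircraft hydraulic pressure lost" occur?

Left circuit unavailable [AND]: C pressure line stuck=occurs, Main accumulator is down=occurs → all inputs occur → occurs.
Standby system down [AND]: Left engine-driven pump is out=occurs, Reservoir failed=not, Left circuit unavailable=occurs → not all inputs occur → does not occur.
System B inoperative [OR]: Standby system down=not, Auxiliary selector valve is out=not → no input occurs → does not occur.
PTU path down [OR]: Return filter is down=occurs, Upper electric pump failed=occurs → at least one input occurs → occurs.
Aircraft hydraulic pressure lost [AND]: System B inoperative=not, PTU path down=occurs → not all inputs occur → does not occur.

No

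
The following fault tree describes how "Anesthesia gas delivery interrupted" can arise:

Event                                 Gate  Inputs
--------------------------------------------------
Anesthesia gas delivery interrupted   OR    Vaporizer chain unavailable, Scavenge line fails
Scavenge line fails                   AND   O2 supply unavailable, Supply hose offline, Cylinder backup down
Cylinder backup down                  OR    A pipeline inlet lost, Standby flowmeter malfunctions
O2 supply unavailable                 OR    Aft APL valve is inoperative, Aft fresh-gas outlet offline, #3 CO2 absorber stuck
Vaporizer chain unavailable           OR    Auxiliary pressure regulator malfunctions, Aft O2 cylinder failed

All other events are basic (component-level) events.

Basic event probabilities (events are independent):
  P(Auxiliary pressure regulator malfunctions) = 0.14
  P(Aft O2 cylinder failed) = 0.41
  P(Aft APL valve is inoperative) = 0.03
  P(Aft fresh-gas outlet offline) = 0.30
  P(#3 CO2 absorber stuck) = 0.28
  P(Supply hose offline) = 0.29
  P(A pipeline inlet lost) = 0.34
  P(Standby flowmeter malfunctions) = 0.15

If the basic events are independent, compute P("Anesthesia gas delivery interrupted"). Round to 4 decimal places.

0.5256

P(Vaporizer chain unavailable) [OR] = 1 − (1−0.14) × (1−0.41) = 0.492600
P(O2 supply unavailable) [OR] = 1 − (1−0.03) × (1−0.30) × (1−0.28) = 0.511120
P(Cylinder backup down) [OR] = 1 − (1−0.34) × (1−0.15) = 0.439000
P(Scavenge line fails) [AND] = 0.511120 × 0.29 × 0.439000 = 0.065071
P(Anesthesia gas delivery interrupted) [OR] = 1 − (1−0.492600) × (1−0.065071) = 0.525617
Rounded to 4 decimal places: P(Anesthesia gas delivery interrupted) ≈ 0.5256.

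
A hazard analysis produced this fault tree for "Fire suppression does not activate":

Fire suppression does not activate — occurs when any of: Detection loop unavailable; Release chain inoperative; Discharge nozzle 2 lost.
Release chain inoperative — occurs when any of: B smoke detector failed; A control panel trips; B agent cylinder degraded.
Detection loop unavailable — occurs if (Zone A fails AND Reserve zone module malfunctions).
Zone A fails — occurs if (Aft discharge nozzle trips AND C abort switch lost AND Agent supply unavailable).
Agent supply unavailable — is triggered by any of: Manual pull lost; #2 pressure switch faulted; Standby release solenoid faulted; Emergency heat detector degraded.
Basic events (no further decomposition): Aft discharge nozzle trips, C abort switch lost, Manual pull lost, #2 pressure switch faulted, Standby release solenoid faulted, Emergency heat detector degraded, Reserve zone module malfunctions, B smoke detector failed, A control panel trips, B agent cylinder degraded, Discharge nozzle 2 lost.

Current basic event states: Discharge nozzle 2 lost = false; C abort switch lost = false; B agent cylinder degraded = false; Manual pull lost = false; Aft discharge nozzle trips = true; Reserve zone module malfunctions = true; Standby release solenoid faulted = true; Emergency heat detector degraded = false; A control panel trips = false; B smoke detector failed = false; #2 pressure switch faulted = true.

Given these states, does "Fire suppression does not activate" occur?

Agent supply unavailable [OR]: Manual pull lost=not, #2 pressure switch faulted=occurs, Standby release solenoid faulted=occurs, Emergency heat detector degraded=not → at least one input occurs → occurs.
Zone A fails [AND]: Aft discharge nozzle trips=occurs, C abort switch lost=not, Agent supply unavailable=occurs → not all inputs occur → does not occur.
Detection loop unavailable [AND]: Zone A fails=not, Reserve zone module malfunctions=occurs → not all inputs occur → does not occur.
Release chain inoperative [OR]: B smoke detector failed=not, A control panel trips=not, B agent cylinder degraded=not → no input occurs → does not occur.
Fire suppression does not activate [OR]: Detection loop unavailable=not, Release chain inoperative=not, Discharge nozzle 2 lost=not → no input occurs → does not occur.

No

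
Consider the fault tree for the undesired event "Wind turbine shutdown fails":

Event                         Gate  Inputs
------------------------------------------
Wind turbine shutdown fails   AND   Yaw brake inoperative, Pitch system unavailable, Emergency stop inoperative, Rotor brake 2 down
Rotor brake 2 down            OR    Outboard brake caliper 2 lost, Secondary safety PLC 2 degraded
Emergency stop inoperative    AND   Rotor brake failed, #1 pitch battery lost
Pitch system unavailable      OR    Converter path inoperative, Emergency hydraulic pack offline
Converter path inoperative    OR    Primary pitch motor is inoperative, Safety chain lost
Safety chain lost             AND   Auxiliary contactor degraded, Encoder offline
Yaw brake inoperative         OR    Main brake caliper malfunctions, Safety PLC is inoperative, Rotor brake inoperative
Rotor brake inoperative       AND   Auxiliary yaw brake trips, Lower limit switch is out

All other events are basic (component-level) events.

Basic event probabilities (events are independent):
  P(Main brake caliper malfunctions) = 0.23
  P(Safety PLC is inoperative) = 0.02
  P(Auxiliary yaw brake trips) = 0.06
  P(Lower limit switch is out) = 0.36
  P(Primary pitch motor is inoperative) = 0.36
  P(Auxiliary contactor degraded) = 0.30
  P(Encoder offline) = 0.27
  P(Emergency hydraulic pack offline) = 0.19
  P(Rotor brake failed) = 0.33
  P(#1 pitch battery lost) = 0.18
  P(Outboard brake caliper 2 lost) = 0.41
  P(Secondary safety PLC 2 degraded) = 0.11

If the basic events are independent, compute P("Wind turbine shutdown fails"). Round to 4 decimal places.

P(Rotor brake inoperative) [AND] = 0.06 × 0.36 = 0.021600
P(Yaw brake inoperative) [OR] = 1 − (1−0.23) × (1−0.02) × (1−0.021600) = 0.261699
P(Safety chain lost) [AND] = 0.30 × 0.27 = 0.081000
P(Converter path inoperative) [OR] = 1 − (1−0.36) × (1−0.081000) = 0.411840
P(Pitch system unavailable) [OR] = 1 − (1−0.411840) × (1−0.19) = 0.523590
P(Emergency stop inoperative) [AND] = 0.33 × 0.18 = 0.059400
P(Rotor brake 2 down) [OR] = 1 − (1−0.41) × (1−0.11) = 0.474900
P(Wind turbine shutdown fails) [AND] = 0.261699 × 0.523590 × 0.059400 × 0.474900 = 0.003865
Rounded to 4 decimal places: P(Wind turbine shutdown fails) ≈ 0.0039.

0.0039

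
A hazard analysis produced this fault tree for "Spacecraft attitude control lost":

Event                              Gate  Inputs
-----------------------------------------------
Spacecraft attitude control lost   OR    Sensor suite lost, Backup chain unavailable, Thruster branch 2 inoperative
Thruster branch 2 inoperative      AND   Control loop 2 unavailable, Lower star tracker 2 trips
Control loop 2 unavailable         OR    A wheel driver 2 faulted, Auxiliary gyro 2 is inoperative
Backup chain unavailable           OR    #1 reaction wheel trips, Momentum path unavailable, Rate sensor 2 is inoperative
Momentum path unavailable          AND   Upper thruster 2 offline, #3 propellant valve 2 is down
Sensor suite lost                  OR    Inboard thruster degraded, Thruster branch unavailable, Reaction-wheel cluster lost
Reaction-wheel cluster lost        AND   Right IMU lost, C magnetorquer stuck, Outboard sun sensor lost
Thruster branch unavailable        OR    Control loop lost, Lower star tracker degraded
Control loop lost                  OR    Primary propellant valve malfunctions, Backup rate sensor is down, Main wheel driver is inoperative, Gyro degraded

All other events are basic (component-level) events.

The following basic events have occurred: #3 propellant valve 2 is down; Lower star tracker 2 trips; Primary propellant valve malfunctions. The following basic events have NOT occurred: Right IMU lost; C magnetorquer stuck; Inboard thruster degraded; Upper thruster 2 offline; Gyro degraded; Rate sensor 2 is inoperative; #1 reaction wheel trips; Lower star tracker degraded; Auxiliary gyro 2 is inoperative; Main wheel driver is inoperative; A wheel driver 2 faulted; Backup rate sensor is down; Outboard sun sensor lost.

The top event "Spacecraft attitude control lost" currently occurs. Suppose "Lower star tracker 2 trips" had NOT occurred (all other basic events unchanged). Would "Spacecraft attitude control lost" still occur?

Counterfactual: set "Lower star tracker 2 trips" to not occurred.
Control loop lost [OR]: Primary propellant valve malfunctions=occurs, Backup rate sensor is down=not, Main wheel driver is inoperative=not, Gyro degraded=not → at least one input occurs → occurs.
Thruster branch unavailable [OR]: Control loop lost=occurs, Lower star tracker degraded=not → at least one input occurs → occurs.
Reaction-wheel cluster lost [AND]: Right IMU lost=not, C magnetorquer stuck=not, Outboard sun sensor lost=not → not all inputs occur → does not occur.
Sensor suite lost [OR]: Inboard thruster degraded=not, Thruster branch unavailable=occurs, Reaction-wheel cluster lost=not → at least one input occurs → occurs.
Momentum path unavailable [AND]: Upper thruster 2 offline=not, #3 propellant valve 2 is down=occurs → not all inputs occur → does not occur.
Backup chain unavailable [OR]: #1 reaction wheel trips=not, Momentum path unavailable=not, Rate sensor 2 is inoperative=not → no input occurs → does not occur.
Control loop 2 unavailable [OR]: A wheel driver 2 faulted=not, Auxiliary gyro 2 is inoperative=not → no input occurs → does not occur.
Thruster branch 2 inoperative [AND]: Control loop 2 unavailable=not, Lower star tracker 2 trips=not → not all inputs occur → does not occur.
Spacecraft attitude control lost [OR]: Sensor suite lost=occurs, Backup chain unavailable=not, Thruster branch 2 inoperative=not → at least one input occurs → occurs.

Yes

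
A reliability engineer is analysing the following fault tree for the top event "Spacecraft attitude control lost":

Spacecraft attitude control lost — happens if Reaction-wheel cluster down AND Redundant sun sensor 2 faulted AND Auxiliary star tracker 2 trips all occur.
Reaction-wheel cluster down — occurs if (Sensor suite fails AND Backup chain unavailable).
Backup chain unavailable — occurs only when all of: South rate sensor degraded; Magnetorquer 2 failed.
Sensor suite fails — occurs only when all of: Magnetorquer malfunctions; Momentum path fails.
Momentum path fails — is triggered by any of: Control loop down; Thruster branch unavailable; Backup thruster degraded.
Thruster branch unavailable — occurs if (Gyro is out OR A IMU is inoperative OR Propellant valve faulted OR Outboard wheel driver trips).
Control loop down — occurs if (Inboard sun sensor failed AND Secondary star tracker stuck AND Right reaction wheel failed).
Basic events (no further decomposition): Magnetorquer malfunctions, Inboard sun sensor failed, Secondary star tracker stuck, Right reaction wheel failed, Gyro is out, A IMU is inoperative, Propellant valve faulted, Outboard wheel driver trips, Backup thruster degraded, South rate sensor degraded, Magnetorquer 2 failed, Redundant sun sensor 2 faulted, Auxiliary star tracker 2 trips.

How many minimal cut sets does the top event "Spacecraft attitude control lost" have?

6

Control loop down [AND]: one cut set from each child combined → 1 × 1 × 1 = 1 cut set(s).
Thruster branch unavailable [OR]: union of children's cut sets → 4 cut set(s).
Momentum path fails [OR]: union of children's cut sets → 6 cut set(s).
Sensor suite fails [AND]: one cut set from each child combined → 1 × 6 = 6 cut set(s).
Backup chain unavailable [AND]: one cut set from each child combined → 1 × 1 = 1 cut set(s).
Reaction-wheel cluster down [AND]: one cut set from each child combined → 6 × 1 = 6 cut set(s).
Spacecraft attitude control lost [AND]: one cut set from each child combined → 6 × 1 × 1 = 6 cut set(s).
Minimal cut sets: {Auxiliary star tracker 2 trips, Inboard sun sensor failed, Magnetorquer 2 failed, Magnetorquer malfunctions, Redundant sun sensor 2 faulted, Right reaction wheel failed, Secondary star tracker stuck, South rate sensor degraded}; {Auxiliary star tracker 2 trips, Gyro is out, Magnetorquer 2 failed, Magnetorquer malfunctions, Redundant sun sensor 2 faulted, South rate sensor degraded}; {A IMU is inoperative, Auxiliary star tracker 2 trips, Magnetorquer 2 failed, Magnetorquer malfunctions, Redundant sun sensor 2 faulted, South rate sensor degraded}; {Auxiliary star tracker 2 trips, Magnetorquer 2 failed, Magnetorquer malfunctions, Propellant valve faulted, Redundant sun sensor 2 faulted, South rate sensor degraded}; {Auxiliary star tracker 2 trips, Magnetorquer 2 failed, Magnetorquer malfunctions, Outboard wheel driver trips, Redundant sun sensor 2 faulted, South rate sensor degraded}; {Auxiliary star tracker 2 trips, Backup thruster degraded, Magnetorquer 2 failed, Magnetorquer malfunctions, Redundant sun sensor 2 faulted, South rate sensor degraded}.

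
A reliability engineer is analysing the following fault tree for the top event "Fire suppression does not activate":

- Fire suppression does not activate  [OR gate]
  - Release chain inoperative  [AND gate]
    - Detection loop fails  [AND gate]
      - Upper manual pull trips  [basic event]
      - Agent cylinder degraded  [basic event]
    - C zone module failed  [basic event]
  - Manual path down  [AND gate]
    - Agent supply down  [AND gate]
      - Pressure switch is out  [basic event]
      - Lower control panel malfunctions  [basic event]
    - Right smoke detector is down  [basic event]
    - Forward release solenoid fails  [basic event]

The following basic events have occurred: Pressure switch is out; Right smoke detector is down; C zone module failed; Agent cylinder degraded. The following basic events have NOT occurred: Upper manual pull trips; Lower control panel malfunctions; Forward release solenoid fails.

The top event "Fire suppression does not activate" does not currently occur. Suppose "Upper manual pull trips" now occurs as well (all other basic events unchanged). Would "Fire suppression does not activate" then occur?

Counterfactual: set "Upper manual pull trips" to occurred.
Detection loop fails [AND]: Upper manual pull trips=occurs, Agent cylinder degraded=occurs → all inputs occur → occurs.
Release chain inoperative [AND]: Detection loop fails=occurs, C zone module failed=occurs → all inputs occur → occurs.
Agent supply down [AND]: Pressure switch is out=occurs, Lower control panel malfunctions=not → not all inputs occur → does not occur.
Manual path down [AND]: Agent supply down=not, Right smoke detector is down=occurs, Forward release solenoid fails=not → not all inputs occur → does not occur.
Fire suppression does not activate [OR]: Release chain inoperative=occurs, Manual path down=not → at least one input occurs → occurs.

Yes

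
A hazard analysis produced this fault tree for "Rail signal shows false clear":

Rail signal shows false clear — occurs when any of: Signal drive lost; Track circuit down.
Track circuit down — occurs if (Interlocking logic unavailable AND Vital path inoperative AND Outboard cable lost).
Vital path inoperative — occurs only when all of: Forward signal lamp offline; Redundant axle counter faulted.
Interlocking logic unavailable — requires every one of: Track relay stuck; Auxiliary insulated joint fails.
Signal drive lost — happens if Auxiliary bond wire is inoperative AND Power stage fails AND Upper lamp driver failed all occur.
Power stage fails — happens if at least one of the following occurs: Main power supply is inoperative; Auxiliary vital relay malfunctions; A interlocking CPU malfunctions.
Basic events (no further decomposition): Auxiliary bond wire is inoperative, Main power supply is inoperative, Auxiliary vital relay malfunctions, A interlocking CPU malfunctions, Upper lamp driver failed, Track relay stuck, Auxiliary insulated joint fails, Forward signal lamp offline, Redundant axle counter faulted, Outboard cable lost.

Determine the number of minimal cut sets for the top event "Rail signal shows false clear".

4

Power stage fails [OR]: union of children's cut sets → 3 cut set(s).
Signal drive lost [AND]: one cut set from each child combined → 1 × 3 × 1 = 3 cut set(s).
Interlocking logic unavailable [AND]: one cut set from each child combined → 1 × 1 = 1 cut set(s).
Vital path inoperative [AND]: one cut set from each child combined → 1 × 1 = 1 cut set(s).
Track circuit down [AND]: one cut set from each child combined → 1 × 1 × 1 = 1 cut set(s).
Rail signal shows false clear [OR]: union of children's cut sets → 4 cut set(s).
Minimal cut sets: {Auxiliary bond wire is inoperative, Main power supply is inoperative, Upper lamp driver failed}; {Auxiliary bond wire is inoperative, Auxiliary vital relay malfunctions, Upper lamp driver failed}; {A interlocking CPU malfunctions, Auxiliary bond wire is inoperative, Upper lamp driver failed}; {Auxiliary insulated joint fails, Forward signal lamp offline, Outboard cable lost, Redundant axle counter faulted, Track relay stuck}.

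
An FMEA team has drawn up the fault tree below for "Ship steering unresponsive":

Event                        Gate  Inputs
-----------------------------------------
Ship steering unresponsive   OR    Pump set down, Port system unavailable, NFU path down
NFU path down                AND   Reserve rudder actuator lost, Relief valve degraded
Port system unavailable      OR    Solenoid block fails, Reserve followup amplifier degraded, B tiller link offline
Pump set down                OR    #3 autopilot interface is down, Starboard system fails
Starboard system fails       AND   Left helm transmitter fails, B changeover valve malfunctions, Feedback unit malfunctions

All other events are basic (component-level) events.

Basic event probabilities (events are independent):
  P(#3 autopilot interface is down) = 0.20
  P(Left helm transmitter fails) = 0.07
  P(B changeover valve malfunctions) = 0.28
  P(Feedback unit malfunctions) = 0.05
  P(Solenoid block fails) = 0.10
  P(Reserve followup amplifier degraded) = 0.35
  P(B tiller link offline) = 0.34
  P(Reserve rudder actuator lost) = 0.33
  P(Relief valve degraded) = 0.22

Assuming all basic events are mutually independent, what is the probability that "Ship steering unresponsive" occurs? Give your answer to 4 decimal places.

0.7138

P(Starboard system fails) [AND] = 0.07 × 0.28 × 0.05 = 0.000980
P(Pump set down) [OR] = 1 − (1−0.20) × (1−0.000980) = 0.200784
P(Port system unavailable) [OR] = 1 − (1−0.10) × (1−0.35) × (1−0.34) = 0.613900
P(NFU path down) [AND] = 0.33 × 0.22 = 0.072600
P(Ship steering unresponsive) [OR] = 1 − (1−0.200784) × (1−0.613900) × (1−0.072600) = 0.713825
Rounded to 4 decimal places: P(Ship steering unresponsive) ≈ 0.7138.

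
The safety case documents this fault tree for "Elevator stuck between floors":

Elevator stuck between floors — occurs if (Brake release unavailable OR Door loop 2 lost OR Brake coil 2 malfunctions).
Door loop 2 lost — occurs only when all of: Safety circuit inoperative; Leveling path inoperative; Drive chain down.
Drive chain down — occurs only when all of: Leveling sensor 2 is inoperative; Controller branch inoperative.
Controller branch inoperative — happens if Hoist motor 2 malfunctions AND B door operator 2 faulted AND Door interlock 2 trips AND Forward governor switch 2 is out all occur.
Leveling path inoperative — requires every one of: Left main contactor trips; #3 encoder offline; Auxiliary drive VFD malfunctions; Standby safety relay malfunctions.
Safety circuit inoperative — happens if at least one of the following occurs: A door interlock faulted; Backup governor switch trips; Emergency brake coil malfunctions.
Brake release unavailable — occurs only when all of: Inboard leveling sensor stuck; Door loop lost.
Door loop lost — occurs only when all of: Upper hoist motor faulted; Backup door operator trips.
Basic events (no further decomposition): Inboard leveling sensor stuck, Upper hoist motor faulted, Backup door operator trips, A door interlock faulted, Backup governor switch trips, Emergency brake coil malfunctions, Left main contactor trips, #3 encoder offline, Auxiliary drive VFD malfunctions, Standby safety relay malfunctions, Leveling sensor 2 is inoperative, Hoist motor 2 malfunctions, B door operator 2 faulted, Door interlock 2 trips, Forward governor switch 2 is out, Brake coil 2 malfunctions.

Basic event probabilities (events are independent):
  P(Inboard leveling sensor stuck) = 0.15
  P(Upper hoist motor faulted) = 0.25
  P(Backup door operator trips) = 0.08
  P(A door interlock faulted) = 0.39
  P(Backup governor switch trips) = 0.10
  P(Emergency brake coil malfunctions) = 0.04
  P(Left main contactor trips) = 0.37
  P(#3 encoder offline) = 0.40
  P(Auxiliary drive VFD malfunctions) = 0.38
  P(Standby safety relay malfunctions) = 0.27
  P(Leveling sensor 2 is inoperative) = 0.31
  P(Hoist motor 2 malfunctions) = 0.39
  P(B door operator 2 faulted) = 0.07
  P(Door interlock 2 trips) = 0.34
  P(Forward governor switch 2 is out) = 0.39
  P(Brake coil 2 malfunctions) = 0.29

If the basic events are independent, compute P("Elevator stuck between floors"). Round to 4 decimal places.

0.2921

P(Door loop lost) [AND] = 0.25 × 0.08 = 0.020000
P(Brake release unavailable) [AND] = 0.15 × 0.020000 = 0.003000
P(Safety circuit inoperative) [OR] = 1 − (1−0.39) × (1−0.10) × (1−0.04) = 0.472960
P(Leveling path inoperative) [AND] = 0.37 × 0.40 × 0.38 × 0.27 = 0.015185
P(Controller branch inoperative) [AND] = 0.39 × 0.07 × 0.34 × 0.39 = 0.003620
P(Drive chain down) [AND] = 0.31 × 0.003620 = 0.001122
P(Door loop 2 lost) [AND] = 0.472960 × 0.015185 × 0.001122 = 0.000008
P(Elevator stuck between floors) [OR] = 1 − (1−0.003000) × (1−0.000008) × (1−0.29) = 0.292136
Rounded to 4 decimal places: P(Elevator stuck between floors) ≈ 0.2921.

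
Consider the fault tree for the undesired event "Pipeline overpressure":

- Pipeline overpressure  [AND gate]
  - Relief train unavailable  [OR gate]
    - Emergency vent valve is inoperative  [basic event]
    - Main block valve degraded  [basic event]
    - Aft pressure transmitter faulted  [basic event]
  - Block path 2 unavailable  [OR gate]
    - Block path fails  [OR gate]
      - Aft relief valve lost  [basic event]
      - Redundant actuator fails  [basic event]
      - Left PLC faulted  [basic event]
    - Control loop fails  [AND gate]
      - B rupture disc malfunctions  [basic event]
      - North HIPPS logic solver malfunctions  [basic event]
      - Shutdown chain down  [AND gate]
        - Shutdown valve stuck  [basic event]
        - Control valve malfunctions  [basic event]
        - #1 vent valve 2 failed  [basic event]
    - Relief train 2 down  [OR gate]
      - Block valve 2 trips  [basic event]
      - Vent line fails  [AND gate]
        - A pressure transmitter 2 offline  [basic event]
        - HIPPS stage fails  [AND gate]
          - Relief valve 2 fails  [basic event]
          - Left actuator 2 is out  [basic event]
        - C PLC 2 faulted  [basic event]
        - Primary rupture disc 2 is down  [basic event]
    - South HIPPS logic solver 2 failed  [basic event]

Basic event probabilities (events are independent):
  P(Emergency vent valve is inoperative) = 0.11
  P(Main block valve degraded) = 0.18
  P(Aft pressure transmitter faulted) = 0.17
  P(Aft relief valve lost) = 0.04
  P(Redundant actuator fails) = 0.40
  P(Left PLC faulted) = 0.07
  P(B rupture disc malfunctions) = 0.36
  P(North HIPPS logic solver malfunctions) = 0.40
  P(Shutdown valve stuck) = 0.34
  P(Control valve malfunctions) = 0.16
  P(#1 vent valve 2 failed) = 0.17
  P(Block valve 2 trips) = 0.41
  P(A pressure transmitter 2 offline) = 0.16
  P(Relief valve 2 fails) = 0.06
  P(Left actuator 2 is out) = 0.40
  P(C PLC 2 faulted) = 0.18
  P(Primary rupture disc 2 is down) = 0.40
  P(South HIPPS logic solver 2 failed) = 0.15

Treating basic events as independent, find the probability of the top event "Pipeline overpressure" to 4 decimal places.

0.2885

P(Relief train unavailable) [OR] = 1 − (1−0.11) × (1−0.18) × (1−0.17) = 0.394266
P(Block path fails) [OR] = 1 − (1−0.04) × (1−0.40) × (1−0.07) = 0.464320
P(Shutdown chain down) [AND] = 0.34 × 0.16 × 0.17 = 0.009248
P(Control loop fails) [AND] = 0.36 × 0.40 × 0.009248 = 0.001332
P(HIPPS stage fails) [AND] = 0.06 × 0.40 = 0.024000
P(Vent line fails) [AND] = 0.16 × 0.024000 × 0.18 × 0.40 = 0.000276
P(Relief train 2 down) [OR] = 1 − (1−0.41) × (1−0.000276) = 0.410163
P(Block path 2 unavailable) [OR] = 1 − (1−0.464320) × (1−0.001332) × (1−0.410163) × (1−0.15) = 0.731788
P(Pipeline overpressure) [AND] = 0.394266 × 0.731788 = 0.288519
Rounded to 4 decimal places: P(Pipeline overpressure) ≈ 0.2885.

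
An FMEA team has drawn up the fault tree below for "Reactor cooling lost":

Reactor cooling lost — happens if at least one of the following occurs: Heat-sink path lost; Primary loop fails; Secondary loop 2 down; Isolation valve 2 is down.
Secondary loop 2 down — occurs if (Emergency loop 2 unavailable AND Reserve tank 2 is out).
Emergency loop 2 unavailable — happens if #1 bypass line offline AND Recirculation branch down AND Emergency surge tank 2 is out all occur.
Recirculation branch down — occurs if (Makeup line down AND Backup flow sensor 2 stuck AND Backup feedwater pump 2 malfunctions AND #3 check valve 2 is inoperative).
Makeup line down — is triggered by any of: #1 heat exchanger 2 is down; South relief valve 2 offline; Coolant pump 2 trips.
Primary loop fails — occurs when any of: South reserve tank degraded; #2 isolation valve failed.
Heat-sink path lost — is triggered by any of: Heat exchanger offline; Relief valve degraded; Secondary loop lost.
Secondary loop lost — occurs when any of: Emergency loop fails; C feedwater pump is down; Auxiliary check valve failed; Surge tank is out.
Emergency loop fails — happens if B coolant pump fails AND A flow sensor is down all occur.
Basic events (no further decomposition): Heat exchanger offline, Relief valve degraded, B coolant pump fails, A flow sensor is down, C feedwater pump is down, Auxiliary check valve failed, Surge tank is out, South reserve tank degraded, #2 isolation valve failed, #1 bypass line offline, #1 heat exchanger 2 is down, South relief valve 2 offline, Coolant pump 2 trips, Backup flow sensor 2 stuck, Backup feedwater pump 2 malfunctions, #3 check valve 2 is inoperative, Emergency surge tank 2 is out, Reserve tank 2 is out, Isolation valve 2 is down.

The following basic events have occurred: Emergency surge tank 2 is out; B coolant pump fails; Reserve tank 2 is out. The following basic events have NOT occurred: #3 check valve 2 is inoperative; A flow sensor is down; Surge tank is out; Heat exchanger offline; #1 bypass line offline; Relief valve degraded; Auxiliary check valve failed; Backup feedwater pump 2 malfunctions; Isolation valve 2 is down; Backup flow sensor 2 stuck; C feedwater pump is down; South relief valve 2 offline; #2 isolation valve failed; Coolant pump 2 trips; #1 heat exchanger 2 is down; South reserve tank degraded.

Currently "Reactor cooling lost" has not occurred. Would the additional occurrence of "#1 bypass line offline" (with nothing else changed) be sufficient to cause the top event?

Counterfactual: set "#1 bypass line offline" to occurred.
Emergency loop fails [AND]: B coolant pump fails=occurs, A flow sensor is down=not → not all inputs occur → does not occur.
Secondary loop lost [OR]: Emergency loop fails=not, C feedwater pump is down=not, Auxiliary check valve failed=not, Surge tank is out=not → no input occurs → does not occur.
Heat-sink path lost [OR]: Heat exchanger offline=not, Relief valve degraded=not, Secondary loop lost=not → no input occurs → does not occur.
Primary loop fails [OR]: South reserve tank degraded=not, #2 isolation valve failed=not → no input occurs → does not occur.
Makeup line down [OR]: #1 heat exchanger 2 is down=not, South relief valve 2 offline=not, Coolant pump 2 trips=not → no input occurs → does not occur.
Recirculation branch down [AND]: Makeup line down=not, Backup flow sensor 2 stuck=not, Backup feedwater pump 2 malfunctions=not, #3 check valve 2 is inoperative=not → not all inputs occur → does not occur.
Emergency loop 2 unavailable [AND]: #1 bypass line offline=occurs, Recirculation branch down=not, Emergency surge tank 2 is out=occurs → not all inputs occur → does not occur.
Secondary loop 2 down [AND]: Emergency loop 2 unavailable=not, Reserve tank 2 is out=occurs → not all inputs occur → does not occur.
Reactor cooling lost [OR]: Heat-sink path lost=not, Primary loop fails=not, Secondary loop 2 down=not, Isolation valve 2 is down=not → no input occurs → does not occur.

No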